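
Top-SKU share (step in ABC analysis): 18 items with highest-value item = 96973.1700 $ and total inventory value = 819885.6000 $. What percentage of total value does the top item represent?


Top item = 96973.1700
Total = 819885.6000
Percentage = 96973.1700 / 819885.6000 * 100 = 11.8276

11.8276%


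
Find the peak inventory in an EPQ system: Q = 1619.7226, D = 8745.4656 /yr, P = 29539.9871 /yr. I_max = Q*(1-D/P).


D/P = 0.2961
1 - D/P = 0.7039
I_max = 1619.7226 * 0.7039 = 1140.1954

1140.1954 units


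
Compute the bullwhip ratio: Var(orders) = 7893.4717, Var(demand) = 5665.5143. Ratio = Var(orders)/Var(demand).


BW = 7893.4717 / 5665.5143 = 1.3932

1.3932


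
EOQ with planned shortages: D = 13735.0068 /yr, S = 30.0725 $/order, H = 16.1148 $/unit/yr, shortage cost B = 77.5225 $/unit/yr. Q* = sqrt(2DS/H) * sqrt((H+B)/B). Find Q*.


sqrt(2DS/H) = 226.4132
sqrt((H+B)/B) = 1.0990
Q* = 226.4132 * 1.0990 = 248.8355

248.8355 units


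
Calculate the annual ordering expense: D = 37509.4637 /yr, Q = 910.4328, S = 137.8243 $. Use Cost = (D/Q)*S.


Number of orders = D/Q = 41.1996
Cost = 41.1996 * 137.8243 = 5678.3055

5678.3055 $/yr


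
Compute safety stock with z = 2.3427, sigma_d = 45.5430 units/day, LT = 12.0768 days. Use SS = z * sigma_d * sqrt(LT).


sqrt(LT) = sqrt(12.0768) = 3.4752
SS = 2.3427 * 45.5430 * 3.4752 = 370.7782

370.7782 units


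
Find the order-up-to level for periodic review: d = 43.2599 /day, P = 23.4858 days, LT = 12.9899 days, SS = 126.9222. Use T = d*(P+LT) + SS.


P + LT = 36.4757
d*(P+LT) = 43.2599 * 36.4757 = 1577.9351
T = 1577.9351 + 126.9222 = 1704.8573

1704.8573 units


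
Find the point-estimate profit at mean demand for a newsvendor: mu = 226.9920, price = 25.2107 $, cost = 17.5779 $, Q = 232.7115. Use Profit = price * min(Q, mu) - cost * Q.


Sales at mu = min(232.7115, 226.9920) = 226.9920
Revenue = 25.2107 * 226.9920 = 5722.6272
Total cost = 17.5779 * 232.7115 = 4090.5795
Profit = 5722.6272 - 4090.5795 = 1632.0477

1632.0477 $


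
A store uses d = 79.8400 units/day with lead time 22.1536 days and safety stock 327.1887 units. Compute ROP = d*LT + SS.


d*LT = 79.8400 * 22.1536 = 1768.7434
ROP = 1768.7434 + 327.1887 = 2095.9321

2095.9321 units


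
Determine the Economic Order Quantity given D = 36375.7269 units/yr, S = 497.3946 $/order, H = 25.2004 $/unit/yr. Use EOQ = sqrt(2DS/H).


2*D*S = 2 * 36375.7269 * 497.3946 = 36186180.2623
2*D*S/H = 1435936.7416
EOQ = sqrt(1435936.7416) = 1198.3058

1198.3058 units


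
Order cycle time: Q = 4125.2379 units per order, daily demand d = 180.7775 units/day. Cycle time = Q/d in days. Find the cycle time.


Cycle = 4125.2379 / 180.7775 = 22.8194

22.8194 days


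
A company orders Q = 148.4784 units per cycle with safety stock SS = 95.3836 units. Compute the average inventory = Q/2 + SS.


Q/2 = 74.2392
Avg = 74.2392 + 95.3836 = 169.6228

169.6228 units


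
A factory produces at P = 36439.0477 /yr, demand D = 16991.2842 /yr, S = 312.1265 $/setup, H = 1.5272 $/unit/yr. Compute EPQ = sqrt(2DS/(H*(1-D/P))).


1 - D/P = 1 - 0.4663 = 0.5337
H*(1-D/P) = 0.8151
2DS = 10606860.1357
EPQ = sqrt(13013325.1410) = 3607.3987

3607.3987 units


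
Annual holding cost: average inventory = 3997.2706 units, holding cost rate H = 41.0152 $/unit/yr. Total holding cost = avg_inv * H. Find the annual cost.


Cost = 3997.2706 * 41.0152 = 163948.8531

163948.8531 $/yr


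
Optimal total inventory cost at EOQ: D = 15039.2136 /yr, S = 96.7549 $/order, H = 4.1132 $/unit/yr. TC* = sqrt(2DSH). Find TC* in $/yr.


2*D*S*H = 11970379.4900
TC* = sqrt(11970379.4900) = 3459.8236

3459.8236 $/yr


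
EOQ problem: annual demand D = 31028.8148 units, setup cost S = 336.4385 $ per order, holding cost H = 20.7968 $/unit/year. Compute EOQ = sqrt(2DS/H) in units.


2*D*S = 2 * 31028.8148 * 336.4385 = 20878575.8162
2*D*S/H = 1003932.1346
EOQ = sqrt(1003932.1346) = 1001.9641

1001.9641 units


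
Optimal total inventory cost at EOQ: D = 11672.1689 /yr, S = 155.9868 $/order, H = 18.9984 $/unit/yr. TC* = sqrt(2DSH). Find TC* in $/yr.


2*D*S*H = 69180936.2256
TC* = sqrt(69180936.2256) = 8317.5078

8317.5078 $/yr


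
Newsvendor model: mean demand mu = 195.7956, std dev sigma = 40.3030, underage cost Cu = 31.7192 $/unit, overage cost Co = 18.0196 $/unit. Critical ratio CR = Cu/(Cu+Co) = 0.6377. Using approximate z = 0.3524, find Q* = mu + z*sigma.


CR = Cu/(Cu+Co) = 31.7192/(31.7192+18.0196) = 0.6377
z = 0.3524
Q* = 195.7956 + 0.3524 * 40.3030 = 209.9984

209.9984 units


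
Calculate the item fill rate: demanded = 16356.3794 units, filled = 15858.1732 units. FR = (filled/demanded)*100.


FR = 15858.1732 / 16356.3794 * 100 = 96.9541

96.9541%


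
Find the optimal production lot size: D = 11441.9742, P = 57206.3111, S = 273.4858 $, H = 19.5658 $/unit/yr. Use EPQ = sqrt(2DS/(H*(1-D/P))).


1 - D/P = 1 - 0.2000 = 0.8000
H*(1-D/P) = 15.6524
2DS = 6258434.9353
EPQ = sqrt(399838.7685) = 632.3281

632.3281 units


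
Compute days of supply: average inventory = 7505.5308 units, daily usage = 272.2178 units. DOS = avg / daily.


DOS = 7505.5308 / 272.2178 = 27.5718

27.5718 days


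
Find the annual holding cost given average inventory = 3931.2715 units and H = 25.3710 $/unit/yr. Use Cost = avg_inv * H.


Cost = 3931.2715 * 25.3710 = 99740.2892

99740.2892 $/yr


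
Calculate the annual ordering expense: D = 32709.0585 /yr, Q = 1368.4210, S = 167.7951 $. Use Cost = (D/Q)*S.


Number of orders = D/Q = 23.9028
Cost = 23.9028 * 167.7951 = 4010.7684

4010.7684 $/yr


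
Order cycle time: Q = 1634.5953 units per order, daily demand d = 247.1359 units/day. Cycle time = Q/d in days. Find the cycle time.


Cycle = 1634.5953 / 247.1359 = 6.6142

6.6142 days


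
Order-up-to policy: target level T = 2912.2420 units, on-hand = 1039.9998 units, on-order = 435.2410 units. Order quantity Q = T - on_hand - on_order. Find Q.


Inventory position = OH + OO = 1039.9998 + 435.2410 = 1475.2408
Q = 2912.2420 - 1475.2408 = 1437.0012

1437.0012 units


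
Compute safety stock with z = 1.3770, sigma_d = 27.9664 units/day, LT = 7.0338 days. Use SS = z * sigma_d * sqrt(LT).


sqrt(LT) = sqrt(7.0338) = 2.6521
SS = 1.3770 * 27.9664 * 2.6521 = 102.1329

102.1329 units


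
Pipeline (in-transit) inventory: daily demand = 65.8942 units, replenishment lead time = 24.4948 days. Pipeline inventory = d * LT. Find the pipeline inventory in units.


Pipeline = 65.8942 * 24.4948 = 1614.0653

1614.0653 units


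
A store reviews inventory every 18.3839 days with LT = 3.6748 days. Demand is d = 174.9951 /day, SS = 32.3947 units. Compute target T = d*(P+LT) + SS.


P + LT = 22.0587
d*(P+LT) = 174.9951 * 22.0587 = 3860.1644
T = 3860.1644 + 32.3947 = 3892.5591

3892.5591 units


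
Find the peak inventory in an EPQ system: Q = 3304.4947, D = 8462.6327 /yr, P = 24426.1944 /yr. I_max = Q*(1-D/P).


D/P = 0.3465
1 - D/P = 0.6535
I_max = 3304.4947 * 0.6535 = 2159.6285

2159.6285 units


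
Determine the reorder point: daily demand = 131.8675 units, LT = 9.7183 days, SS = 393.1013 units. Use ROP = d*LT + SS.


d*LT = 131.8675 * 9.7183 = 1281.5279
ROP = 1281.5279 + 393.1013 = 1674.6292

1674.6292 units


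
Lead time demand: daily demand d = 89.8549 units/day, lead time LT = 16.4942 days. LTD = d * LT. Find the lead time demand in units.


LTD = 89.8549 * 16.4942 = 1482.0847

1482.0847 units


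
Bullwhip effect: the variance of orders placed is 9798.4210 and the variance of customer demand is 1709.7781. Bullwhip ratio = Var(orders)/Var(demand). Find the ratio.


BW = 9798.4210 / 1709.7781 = 5.7308

5.7308


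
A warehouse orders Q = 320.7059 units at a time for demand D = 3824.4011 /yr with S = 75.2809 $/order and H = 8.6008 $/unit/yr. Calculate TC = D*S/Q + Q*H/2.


Ordering cost = D*S/Q = 897.7208
Holding cost = Q*H/2 = 1379.1637
TC = 897.7208 + 1379.1637 = 2276.8845

2276.8845 $/yr


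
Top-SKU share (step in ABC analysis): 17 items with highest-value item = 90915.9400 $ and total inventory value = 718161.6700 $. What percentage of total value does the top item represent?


Top item = 90915.9400
Total = 718161.6700
Percentage = 90915.9400 / 718161.6700 * 100 = 12.6595

12.6595%


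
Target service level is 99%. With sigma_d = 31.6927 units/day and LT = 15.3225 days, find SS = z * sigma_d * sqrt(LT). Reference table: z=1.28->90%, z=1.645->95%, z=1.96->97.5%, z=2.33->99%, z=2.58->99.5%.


From the table, SL = 99% corresponds to z = 2.33
sqrt(LT) = sqrt(15.3225) = 3.9144
SS = 2.33 * 31.6927 * 3.9144 = 289.0547

289.0547 units


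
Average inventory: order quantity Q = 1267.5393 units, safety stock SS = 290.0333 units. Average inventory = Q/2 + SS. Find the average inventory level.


Q/2 = 633.7696
Avg = 633.7696 + 290.0333 = 923.8030

923.8030 units


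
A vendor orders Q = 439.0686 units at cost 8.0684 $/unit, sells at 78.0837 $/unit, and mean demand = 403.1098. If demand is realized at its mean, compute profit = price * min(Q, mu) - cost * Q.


Sales at mu = min(439.0686, 403.1098) = 403.1098
Revenue = 78.0837 * 403.1098 = 31476.3047
Total cost = 8.0684 * 439.0686 = 3542.5811
Profit = 31476.3047 - 3542.5811 = 27933.7236

27933.7236 $


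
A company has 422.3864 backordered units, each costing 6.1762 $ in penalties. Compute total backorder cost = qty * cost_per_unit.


Total = 422.3864 * 6.1762 = 2608.7429

2608.7429 $


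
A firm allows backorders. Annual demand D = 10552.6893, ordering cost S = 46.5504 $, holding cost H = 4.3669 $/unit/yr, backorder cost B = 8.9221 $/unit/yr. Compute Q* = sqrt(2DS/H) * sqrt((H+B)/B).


sqrt(2DS/H) = 474.3202
sqrt((H+B)/B) = 1.2204
Q* = 474.3202 * 1.2204 = 578.8743

578.8743 units


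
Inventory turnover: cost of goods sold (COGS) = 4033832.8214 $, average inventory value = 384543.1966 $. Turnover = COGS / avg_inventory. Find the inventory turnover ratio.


Turnover = 4033832.8214 / 384543.1966 = 10.4899

10.4899


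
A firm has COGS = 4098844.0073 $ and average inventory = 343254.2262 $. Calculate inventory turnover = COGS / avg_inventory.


Turnover = 4098844.0073 / 343254.2262 = 11.9411

11.9411


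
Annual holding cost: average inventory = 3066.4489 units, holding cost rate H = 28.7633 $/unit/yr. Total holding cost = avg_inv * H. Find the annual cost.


Cost = 3066.4489 * 28.7633 = 88201.1896

88201.1896 $/yr


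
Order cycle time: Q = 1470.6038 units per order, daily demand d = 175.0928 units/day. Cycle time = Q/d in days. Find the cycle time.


Cycle = 1470.6038 / 175.0928 = 8.3990

8.3990 days


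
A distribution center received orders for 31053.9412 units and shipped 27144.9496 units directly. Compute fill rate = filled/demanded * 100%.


FR = 27144.9496 / 31053.9412 * 100 = 87.4123

87.4123%


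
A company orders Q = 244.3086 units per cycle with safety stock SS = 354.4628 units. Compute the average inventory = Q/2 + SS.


Q/2 = 122.1543
Avg = 122.1543 + 354.4628 = 476.6171

476.6171 units


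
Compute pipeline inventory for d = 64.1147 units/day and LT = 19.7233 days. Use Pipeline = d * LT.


Pipeline = 64.1147 * 19.7233 = 1264.5535

1264.5535 units


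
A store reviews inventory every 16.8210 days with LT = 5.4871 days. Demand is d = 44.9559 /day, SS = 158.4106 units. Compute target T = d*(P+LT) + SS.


P + LT = 22.3081
d*(P+LT) = 44.9559 * 22.3081 = 1002.8807
T = 1002.8807 + 158.4106 = 1161.2913

1161.2913 units


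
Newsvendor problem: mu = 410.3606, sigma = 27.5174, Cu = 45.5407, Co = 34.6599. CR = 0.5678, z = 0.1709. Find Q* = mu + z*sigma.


CR = Cu/(Cu+Co) = 45.5407/(45.5407+34.6599) = 0.5678
z = 0.1709
Q* = 410.3606 + 0.1709 * 27.5174 = 415.0633

415.0633 units


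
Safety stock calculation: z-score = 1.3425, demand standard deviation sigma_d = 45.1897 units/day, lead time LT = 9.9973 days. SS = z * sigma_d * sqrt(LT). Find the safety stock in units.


sqrt(LT) = sqrt(9.9973) = 3.1619
SS = 1.3425 * 45.1897 * 3.1619 = 191.8205

191.8205 units


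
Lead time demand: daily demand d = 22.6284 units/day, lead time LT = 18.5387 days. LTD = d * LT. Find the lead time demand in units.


LTD = 22.6284 * 18.5387 = 419.5011

419.5011 units


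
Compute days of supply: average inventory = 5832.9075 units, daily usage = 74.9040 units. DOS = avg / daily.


DOS = 5832.9075 / 74.9040 = 77.8718

77.8718 days


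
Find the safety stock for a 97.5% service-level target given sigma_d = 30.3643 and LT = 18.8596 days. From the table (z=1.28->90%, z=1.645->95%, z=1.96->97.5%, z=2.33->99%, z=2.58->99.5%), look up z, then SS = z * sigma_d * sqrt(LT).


From the table, SL = 97.5% corresponds to z = 1.96
sqrt(LT) = sqrt(18.8596) = 4.3428
SS = 1.96 * 30.3643 * 4.3428 = 258.4554

258.4554 units


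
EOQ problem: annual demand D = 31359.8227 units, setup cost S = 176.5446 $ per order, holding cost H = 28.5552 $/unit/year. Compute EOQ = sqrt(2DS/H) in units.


2*D*S = 2 * 31359.8227 * 176.5446 = 11072814.7093
2*D*S/H = 387768.7675
EOQ = sqrt(387768.7675) = 622.7108

622.7108 units


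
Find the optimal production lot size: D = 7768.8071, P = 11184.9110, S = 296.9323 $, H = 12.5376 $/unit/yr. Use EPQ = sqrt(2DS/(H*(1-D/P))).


1 - D/P = 1 - 0.6946 = 0.3054
H*(1-D/P) = 3.8292
2DS = 4613619.5209
EPQ = sqrt(1204838.4744) = 1097.6513

1097.6513 units


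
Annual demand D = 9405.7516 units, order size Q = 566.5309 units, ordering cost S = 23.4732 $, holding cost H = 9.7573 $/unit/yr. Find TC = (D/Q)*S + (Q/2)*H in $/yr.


Ordering cost = D*S/Q = 389.7106
Holding cost = Q*H/2 = 2763.9060
TC = 389.7106 + 2763.9060 = 3153.6166

3153.6166 $/yr


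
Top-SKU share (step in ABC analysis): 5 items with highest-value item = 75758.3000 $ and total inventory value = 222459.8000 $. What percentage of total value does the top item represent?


Top item = 75758.3000
Total = 222459.8000
Percentage = 75758.3000 / 222459.8000 * 100 = 34.0548

34.0548%


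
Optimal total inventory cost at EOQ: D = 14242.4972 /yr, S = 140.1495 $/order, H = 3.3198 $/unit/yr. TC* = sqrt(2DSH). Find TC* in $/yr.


2*D*S*H = 13253165.2077
TC* = sqrt(13253165.2077) = 3640.4897

3640.4897 $/yr


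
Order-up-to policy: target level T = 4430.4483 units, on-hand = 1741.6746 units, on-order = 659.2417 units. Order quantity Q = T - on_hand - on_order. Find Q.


Inventory position = OH + OO = 1741.6746 + 659.2417 = 2400.9163
Q = 4430.4483 - 2400.9163 = 2029.5320

2029.5320 units


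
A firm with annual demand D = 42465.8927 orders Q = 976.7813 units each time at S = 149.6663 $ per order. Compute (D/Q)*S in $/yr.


Number of orders = D/Q = 43.4753
Cost = 43.4753 * 149.6663 = 6506.7923

6506.7923 $/yr


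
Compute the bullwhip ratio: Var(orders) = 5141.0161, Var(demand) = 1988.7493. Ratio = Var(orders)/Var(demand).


BW = 5141.0161 / 1988.7493 = 2.5850

2.5850


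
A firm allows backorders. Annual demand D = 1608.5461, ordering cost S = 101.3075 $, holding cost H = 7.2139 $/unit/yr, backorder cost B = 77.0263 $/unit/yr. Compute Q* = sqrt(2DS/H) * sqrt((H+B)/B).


sqrt(2DS/H) = 212.5531
sqrt((H+B)/B) = 1.0458
Q* = 212.5531 * 1.0458 = 222.2837

222.2837 units


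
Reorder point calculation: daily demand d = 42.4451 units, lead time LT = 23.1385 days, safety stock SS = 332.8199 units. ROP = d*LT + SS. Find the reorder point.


d*LT = 42.4451 * 23.1385 = 982.1159
ROP = 982.1159 + 332.8199 = 1314.9358

1314.9358 units


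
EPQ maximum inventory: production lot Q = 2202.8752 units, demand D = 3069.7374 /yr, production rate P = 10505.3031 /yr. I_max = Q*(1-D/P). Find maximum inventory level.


D/P = 0.2922
1 - D/P = 0.7078
I_max = 2202.8752 * 0.7078 = 1559.1766

1559.1766 units


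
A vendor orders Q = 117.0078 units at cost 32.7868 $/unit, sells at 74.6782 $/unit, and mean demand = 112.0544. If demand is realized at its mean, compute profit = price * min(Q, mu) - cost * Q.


Sales at mu = min(117.0078, 112.0544) = 112.0544
Revenue = 74.6782 * 112.0544 = 8368.0209
Total cost = 32.7868 * 117.0078 = 3836.3113
Profit = 8368.0209 - 3836.3113 = 4531.7096

4531.7096 $


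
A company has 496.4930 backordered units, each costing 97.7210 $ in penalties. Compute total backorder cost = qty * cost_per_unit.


Total = 496.4930 * 97.7210 = 48517.7925

48517.7925 $


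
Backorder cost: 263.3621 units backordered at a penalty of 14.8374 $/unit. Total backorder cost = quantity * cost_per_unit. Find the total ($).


Total = 263.3621 * 14.8374 = 3907.6088

3907.6088 $


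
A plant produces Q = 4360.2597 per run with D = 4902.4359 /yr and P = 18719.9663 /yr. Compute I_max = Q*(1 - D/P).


D/P = 0.2619
1 - D/P = 0.7381
I_max = 4360.2597 * 0.7381 = 3218.3830

3218.3830 units


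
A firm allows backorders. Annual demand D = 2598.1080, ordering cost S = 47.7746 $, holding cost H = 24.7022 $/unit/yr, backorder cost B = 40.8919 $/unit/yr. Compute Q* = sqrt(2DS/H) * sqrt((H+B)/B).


sqrt(2DS/H) = 100.2477
sqrt((H+B)/B) = 1.2665
Q* = 100.2477 * 1.2665 = 126.9662

126.9662 units


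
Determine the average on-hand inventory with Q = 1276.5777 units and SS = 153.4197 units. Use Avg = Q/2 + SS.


Q/2 = 638.2889
Avg = 638.2889 + 153.4197 = 791.7086

791.7086 units


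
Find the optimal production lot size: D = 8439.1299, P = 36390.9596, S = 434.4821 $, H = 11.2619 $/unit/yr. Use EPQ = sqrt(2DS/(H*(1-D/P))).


1 - D/P = 1 - 0.2319 = 0.7681
H*(1-D/P) = 8.6502
2DS = 7333301.7622
EPQ = sqrt(847756.5536) = 920.7370

920.7370 units


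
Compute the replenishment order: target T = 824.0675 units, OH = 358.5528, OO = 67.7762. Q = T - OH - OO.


Inventory position = OH + OO = 358.5528 + 67.7762 = 426.3290
Q = 824.0675 - 426.3290 = 397.7385

397.7385 units


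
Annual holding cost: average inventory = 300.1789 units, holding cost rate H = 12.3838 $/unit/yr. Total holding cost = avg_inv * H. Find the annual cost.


Cost = 300.1789 * 12.3838 = 3717.3555

3717.3555 $/yr


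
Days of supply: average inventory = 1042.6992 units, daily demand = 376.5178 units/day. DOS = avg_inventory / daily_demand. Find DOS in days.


DOS = 1042.6992 / 376.5178 = 2.7693

2.7693 days


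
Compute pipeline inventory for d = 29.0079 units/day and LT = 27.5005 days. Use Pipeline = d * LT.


Pipeline = 29.0079 * 27.5005 = 797.7318

797.7318 units


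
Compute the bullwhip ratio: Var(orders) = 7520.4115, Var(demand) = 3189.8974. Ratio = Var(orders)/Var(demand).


BW = 7520.4115 / 3189.8974 = 2.3576

2.3576


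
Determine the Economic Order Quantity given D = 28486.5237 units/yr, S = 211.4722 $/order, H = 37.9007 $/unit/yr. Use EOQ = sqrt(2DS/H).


2*D*S = 2 * 28486.5237 * 211.4722 = 12048215.6744
2*D*S/H = 317889.0014
EOQ = sqrt(317889.0014) = 563.8165

563.8165 units


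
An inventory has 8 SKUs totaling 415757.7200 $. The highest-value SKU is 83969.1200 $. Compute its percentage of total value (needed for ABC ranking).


Top item = 83969.1200
Total = 415757.7200
Percentage = 83969.1200 / 415757.7200 * 100 = 20.1966

20.1966%


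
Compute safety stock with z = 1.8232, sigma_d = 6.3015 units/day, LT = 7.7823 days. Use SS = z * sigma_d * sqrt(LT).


sqrt(LT) = sqrt(7.7823) = 2.7897
SS = 1.8232 * 6.3015 * 2.7897 = 32.0503

32.0503 units


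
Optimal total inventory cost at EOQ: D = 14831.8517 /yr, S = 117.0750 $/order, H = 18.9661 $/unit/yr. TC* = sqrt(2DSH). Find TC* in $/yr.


2*D*S*H = 65866952.8688
TC* = sqrt(65866952.8688) = 8115.8458

8115.8458 $/yr


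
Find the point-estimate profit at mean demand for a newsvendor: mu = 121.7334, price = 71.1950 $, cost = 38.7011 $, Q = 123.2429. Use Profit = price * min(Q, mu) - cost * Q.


Sales at mu = min(123.2429, 121.7334) = 121.7334
Revenue = 71.1950 * 121.7334 = 8666.8094
Total cost = 38.7011 * 123.2429 = 4769.6358
Profit = 8666.8094 - 4769.6358 = 3897.1736

3897.1736 $


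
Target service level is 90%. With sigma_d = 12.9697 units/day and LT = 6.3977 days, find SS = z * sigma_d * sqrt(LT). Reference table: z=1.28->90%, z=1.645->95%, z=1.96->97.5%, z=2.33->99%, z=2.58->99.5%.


From the table, SL = 90% corresponds to z = 1.28
sqrt(LT) = sqrt(6.3977) = 2.5294
SS = 1.28 * 12.9697 * 2.5294 = 41.9906

41.9906 units


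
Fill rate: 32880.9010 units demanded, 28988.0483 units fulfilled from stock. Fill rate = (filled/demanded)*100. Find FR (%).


FR = 28988.0483 / 32880.9010 * 100 = 88.1607

88.1607%


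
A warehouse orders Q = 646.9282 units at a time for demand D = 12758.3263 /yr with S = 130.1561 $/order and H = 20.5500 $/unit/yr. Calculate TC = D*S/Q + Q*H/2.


Ordering cost = D*S/Q = 2566.8598
Holding cost = Q*H/2 = 6647.1873
TC = 2566.8598 + 6647.1873 = 9214.0471

9214.0471 $/yr


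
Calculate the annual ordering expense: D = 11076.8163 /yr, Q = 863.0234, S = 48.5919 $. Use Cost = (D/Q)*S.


Number of orders = D/Q = 12.8349
Cost = 12.8349 * 48.5919 = 623.6720

623.6720 $/yr


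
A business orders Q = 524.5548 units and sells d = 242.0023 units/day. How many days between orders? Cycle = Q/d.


Cycle = 524.5548 / 242.0023 = 2.1676

2.1676 days


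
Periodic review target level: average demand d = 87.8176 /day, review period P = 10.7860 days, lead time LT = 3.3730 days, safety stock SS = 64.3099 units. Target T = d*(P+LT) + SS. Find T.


P + LT = 14.1590
d*(P+LT) = 87.8176 * 14.1590 = 1243.4094
T = 1243.4094 + 64.3099 = 1307.7193

1307.7193 units


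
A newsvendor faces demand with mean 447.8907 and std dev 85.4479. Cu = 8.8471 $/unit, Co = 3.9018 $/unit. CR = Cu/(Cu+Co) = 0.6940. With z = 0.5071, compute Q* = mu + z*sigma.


CR = Cu/(Cu+Co) = 8.8471/(8.8471+3.9018) = 0.6940
z = 0.5071
Q* = 447.8907 + 0.5071 * 85.4479 = 491.2213

491.2213 units


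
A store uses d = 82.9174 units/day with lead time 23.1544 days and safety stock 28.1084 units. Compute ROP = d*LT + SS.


d*LT = 82.9174 * 23.1544 = 1919.9026
ROP = 1919.9026 + 28.1084 = 1948.0110

1948.0110 units


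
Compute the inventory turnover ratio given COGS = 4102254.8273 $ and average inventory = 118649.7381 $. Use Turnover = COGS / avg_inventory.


Turnover = 4102254.8273 / 118649.7381 = 34.5745

34.5745


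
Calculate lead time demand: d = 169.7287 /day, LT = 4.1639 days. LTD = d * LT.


LTD = 169.7287 * 4.1639 = 706.7333

706.7333 units


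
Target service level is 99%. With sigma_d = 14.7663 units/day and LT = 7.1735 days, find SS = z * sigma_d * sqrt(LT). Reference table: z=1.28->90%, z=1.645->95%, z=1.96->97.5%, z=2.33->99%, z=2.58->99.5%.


From the table, SL = 99% corresponds to z = 2.33
sqrt(LT) = sqrt(7.1735) = 2.6783
SS = 2.33 * 14.7663 * 2.6783 = 92.1495

92.1495 units


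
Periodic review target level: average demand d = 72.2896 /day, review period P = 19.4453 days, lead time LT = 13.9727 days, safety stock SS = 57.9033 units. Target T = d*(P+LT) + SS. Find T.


P + LT = 33.4180
d*(P+LT) = 72.2896 * 33.4180 = 2415.7739
T = 2415.7739 + 57.9033 = 2473.6772

2473.6772 units


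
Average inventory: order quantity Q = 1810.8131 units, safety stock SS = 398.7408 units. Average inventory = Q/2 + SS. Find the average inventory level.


Q/2 = 905.4066
Avg = 905.4066 + 398.7408 = 1304.1473

1304.1473 units


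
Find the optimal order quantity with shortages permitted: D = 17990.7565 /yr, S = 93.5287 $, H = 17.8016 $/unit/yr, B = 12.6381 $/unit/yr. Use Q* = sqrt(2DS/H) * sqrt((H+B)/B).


sqrt(2DS/H) = 434.7931
sqrt((H+B)/B) = 1.5520
Q* = 434.7931 * 1.5520 = 674.7796

674.7796 units


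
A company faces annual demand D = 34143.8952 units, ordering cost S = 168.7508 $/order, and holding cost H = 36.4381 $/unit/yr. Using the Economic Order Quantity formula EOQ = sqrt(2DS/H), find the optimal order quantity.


2*D*S = 2 * 34143.8952 * 168.7508 = 11523619.2602
2*D*S/H = 316251.9248
EOQ = sqrt(316251.9248) = 562.3628

562.3628 units


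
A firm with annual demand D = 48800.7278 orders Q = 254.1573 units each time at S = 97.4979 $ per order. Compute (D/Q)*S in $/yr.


Number of orders = D/Q = 192.0099
Cost = 192.0099 * 97.4979 = 18720.5659

18720.5659 $/yr


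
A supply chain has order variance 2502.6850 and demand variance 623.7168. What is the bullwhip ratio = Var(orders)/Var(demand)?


BW = 2502.6850 / 623.7168 = 4.0125

4.0125


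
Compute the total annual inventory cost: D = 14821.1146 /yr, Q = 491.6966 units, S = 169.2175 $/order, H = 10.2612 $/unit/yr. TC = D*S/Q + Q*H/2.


Ordering cost = D*S/Q = 5100.6901
Holding cost = Q*H/2 = 2522.6986
TC = 5100.6901 + 2522.6986 = 7623.3886

7623.3886 $/yr


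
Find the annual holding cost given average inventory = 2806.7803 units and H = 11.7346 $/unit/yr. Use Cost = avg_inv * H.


Cost = 2806.7803 * 11.7346 = 32936.4441

32936.4441 $/yr


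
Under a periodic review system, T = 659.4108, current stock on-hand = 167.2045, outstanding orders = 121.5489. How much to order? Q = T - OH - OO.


Inventory position = OH + OO = 167.2045 + 121.5489 = 288.7534
Q = 659.4108 - 288.7534 = 370.6574

370.6574 units


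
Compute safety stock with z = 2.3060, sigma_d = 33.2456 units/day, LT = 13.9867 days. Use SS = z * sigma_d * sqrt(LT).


sqrt(LT) = sqrt(13.9867) = 3.7399
SS = 2.3060 * 33.2456 * 3.7399 = 286.7155

286.7155 units


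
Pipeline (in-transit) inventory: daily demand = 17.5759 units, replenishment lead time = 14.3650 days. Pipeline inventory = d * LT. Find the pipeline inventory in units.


Pipeline = 17.5759 * 14.3650 = 252.4778

252.4778 units


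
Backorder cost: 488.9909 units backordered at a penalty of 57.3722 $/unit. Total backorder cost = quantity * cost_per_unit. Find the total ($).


Total = 488.9909 * 57.3722 = 28054.4837

28054.4837 $


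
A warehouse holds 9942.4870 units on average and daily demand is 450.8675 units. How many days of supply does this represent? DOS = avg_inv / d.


DOS = 9942.4870 / 450.8675 = 22.0519

22.0519 days


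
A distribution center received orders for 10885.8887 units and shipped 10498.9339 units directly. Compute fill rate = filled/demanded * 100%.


FR = 10498.9339 / 10885.8887 * 100 = 96.4454

96.4454%


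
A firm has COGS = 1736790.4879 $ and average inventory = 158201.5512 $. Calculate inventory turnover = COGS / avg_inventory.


Turnover = 1736790.4879 / 158201.5512 = 10.9783

10.9783


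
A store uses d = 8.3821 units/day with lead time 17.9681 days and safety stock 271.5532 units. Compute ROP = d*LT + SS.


d*LT = 8.3821 * 17.9681 = 150.6104
ROP = 150.6104 + 271.5532 = 422.1636

422.1636 units


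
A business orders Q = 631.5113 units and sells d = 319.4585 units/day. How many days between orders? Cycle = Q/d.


Cycle = 631.5113 / 319.4585 = 1.9768

1.9768 days


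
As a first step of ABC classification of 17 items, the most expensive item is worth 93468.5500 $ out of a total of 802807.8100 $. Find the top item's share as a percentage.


Top item = 93468.5500
Total = 802807.8100
Percentage = 93468.5500 / 802807.8100 * 100 = 11.6427

11.6427%


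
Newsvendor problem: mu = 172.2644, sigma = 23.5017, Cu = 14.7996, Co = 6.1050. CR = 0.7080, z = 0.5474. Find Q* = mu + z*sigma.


CR = Cu/(Cu+Co) = 14.7996/(14.7996+6.1050) = 0.7080
z = 0.5474
Q* = 172.2644 + 0.5474 * 23.5017 = 185.1292

185.1292 units


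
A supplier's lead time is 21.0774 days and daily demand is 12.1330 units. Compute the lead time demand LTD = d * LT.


LTD = 12.1330 * 21.0774 = 255.7321

255.7321 units


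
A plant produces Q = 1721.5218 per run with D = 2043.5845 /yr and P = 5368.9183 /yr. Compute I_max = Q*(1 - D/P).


D/P = 0.3806
1 - D/P = 0.6194
I_max = 1721.5218 * 0.6194 = 1066.2547

1066.2547 units


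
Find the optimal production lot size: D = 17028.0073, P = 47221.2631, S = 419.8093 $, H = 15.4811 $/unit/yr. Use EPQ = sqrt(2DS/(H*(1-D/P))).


1 - D/P = 1 - 0.3606 = 0.6394
H*(1-D/P) = 9.8986
2DS = 14297031.6500
EPQ = sqrt(1444347.5726) = 1201.8101

1201.8101 units


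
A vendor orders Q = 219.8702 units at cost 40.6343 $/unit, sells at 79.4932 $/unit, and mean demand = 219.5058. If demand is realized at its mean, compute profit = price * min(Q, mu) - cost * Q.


Sales at mu = min(219.8702, 219.5058) = 219.5058
Revenue = 79.4932 * 219.5058 = 17449.2185
Total cost = 40.6343 * 219.8702 = 8934.2717
Profit = 17449.2185 - 8934.2717 = 8514.9468

8514.9468 $


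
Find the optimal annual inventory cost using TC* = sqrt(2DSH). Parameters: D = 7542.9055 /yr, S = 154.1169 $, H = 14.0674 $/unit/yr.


2*D*S*H = 32706401.5001
TC* = sqrt(32706401.5001) = 5718.9511

5718.9511 $/yr


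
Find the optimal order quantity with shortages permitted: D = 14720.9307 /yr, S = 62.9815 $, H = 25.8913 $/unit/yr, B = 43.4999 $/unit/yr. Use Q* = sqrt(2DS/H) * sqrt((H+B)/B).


sqrt(2DS/H) = 267.6161
sqrt((H+B)/B) = 1.2630
Q* = 267.6161 * 1.2630 = 338.0028

338.0028 units


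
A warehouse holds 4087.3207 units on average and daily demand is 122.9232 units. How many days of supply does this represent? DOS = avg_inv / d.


DOS = 4087.3207 / 122.9232 = 33.2510

33.2510 days


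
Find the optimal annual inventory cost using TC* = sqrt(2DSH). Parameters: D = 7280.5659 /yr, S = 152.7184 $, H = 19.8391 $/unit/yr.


2*D*S*H = 44117253.1961
TC* = sqrt(44117253.1961) = 6642.0820

6642.0820 $/yr


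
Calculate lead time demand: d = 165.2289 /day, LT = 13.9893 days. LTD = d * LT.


LTD = 165.2289 * 13.9893 = 2311.4367

2311.4367 units


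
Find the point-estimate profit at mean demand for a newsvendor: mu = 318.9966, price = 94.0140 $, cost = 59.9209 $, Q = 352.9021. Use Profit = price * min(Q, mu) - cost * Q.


Sales at mu = min(352.9021, 318.9966) = 318.9966
Revenue = 94.0140 * 318.9966 = 29990.1464
Total cost = 59.9209 * 352.9021 = 21146.2114
Profit = 29990.1464 - 21146.2114 = 8843.9349

8843.9349 $


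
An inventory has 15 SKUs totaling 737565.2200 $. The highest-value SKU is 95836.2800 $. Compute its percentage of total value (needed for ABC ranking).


Top item = 95836.2800
Total = 737565.2200
Percentage = 95836.2800 / 737565.2200 * 100 = 12.9936

12.9936%


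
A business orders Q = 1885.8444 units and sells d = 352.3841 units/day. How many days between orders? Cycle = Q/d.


Cycle = 1885.8444 / 352.3841 = 5.3517

5.3517 days


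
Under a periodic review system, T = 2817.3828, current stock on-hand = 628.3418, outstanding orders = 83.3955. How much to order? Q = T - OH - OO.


Inventory position = OH + OO = 628.3418 + 83.3955 = 711.7373
Q = 2817.3828 - 711.7373 = 2105.6455

2105.6455 units


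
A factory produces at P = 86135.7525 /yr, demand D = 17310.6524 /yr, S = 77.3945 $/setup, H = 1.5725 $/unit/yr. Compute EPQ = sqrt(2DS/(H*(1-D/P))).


1 - D/P = 1 - 0.2010 = 0.7990
H*(1-D/P) = 1.2565
2DS = 2679498.5743
EPQ = sqrt(2132551.2480) = 1460.3257

1460.3257 units


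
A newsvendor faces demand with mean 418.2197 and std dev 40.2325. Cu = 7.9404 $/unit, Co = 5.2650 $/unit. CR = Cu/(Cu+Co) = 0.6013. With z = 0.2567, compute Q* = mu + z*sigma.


CR = Cu/(Cu+Co) = 7.9404/(7.9404+5.2650) = 0.6013
z = 0.2567
Q* = 418.2197 + 0.2567 * 40.2325 = 428.5474

428.5474 units


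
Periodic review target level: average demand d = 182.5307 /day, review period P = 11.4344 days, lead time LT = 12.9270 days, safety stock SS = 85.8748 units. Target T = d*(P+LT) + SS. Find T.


P + LT = 24.3614
d*(P+LT) = 182.5307 * 24.3614 = 4446.7034
T = 4446.7034 + 85.8748 = 4532.5782

4532.5782 units


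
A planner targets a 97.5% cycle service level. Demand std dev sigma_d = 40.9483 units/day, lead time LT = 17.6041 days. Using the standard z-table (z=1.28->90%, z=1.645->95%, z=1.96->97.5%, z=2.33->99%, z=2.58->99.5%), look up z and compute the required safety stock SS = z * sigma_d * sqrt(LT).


From the table, SL = 97.5% corresponds to z = 1.96
sqrt(LT) = sqrt(17.6041) = 4.1957
SS = 1.96 * 40.9483 * 4.1957 = 336.7432

336.7432 units


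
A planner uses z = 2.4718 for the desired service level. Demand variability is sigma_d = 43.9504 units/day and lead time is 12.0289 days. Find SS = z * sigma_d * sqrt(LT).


sqrt(LT) = sqrt(12.0289) = 3.4683
SS = 2.4718 * 43.9504 * 3.4683 = 376.7811

376.7811 units


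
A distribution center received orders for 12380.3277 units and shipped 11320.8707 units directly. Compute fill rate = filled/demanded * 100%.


FR = 11320.8707 / 12380.3277 * 100 = 91.4424

91.4424%


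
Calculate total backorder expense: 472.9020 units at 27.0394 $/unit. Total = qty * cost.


Total = 472.9020 * 27.0394 = 12786.9863

12786.9863 $


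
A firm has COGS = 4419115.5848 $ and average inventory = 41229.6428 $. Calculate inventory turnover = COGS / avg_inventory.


Turnover = 4419115.5848 / 41229.6428 = 107.1830

107.1830


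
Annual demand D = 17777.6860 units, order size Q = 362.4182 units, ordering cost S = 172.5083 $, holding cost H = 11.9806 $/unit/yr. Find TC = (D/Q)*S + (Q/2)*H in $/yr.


Ordering cost = D*S/Q = 8462.0430
Holding cost = Q*H/2 = 2170.9937
TC = 8462.0430 + 2170.9937 = 10633.0367

10633.0367 $/yr


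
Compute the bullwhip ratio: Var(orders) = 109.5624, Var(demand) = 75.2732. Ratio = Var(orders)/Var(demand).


BW = 109.5624 / 75.2732 = 1.4555

1.4555


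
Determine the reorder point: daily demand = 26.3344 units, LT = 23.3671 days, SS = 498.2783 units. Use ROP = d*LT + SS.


d*LT = 26.3344 * 23.3671 = 615.3586
ROP = 615.3586 + 498.2783 = 1113.6369

1113.6369 units


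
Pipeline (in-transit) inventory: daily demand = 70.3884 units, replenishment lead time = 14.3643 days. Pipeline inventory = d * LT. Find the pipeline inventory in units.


Pipeline = 70.3884 * 14.3643 = 1011.0801

1011.0801 units


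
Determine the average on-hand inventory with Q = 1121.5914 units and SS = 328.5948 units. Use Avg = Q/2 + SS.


Q/2 = 560.7957
Avg = 560.7957 + 328.5948 = 889.3905

889.3905 units


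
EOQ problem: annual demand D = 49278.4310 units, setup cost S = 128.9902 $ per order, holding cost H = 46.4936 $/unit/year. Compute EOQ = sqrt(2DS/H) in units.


2*D*S = 2 * 49278.4310 * 128.9902 = 12712869.3408
2*D*S/H = 273432.6733
EOQ = sqrt(273432.6733) = 522.9079

522.9079 units


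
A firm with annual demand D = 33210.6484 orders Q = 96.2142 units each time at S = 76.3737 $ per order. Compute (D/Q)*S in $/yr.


Number of orders = D/Q = 345.1741
Cost = 345.1741 * 76.3737 = 26362.2220

26362.2220 $/yr


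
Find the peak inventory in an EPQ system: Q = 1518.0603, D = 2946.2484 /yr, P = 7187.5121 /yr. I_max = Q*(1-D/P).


D/P = 0.4099
1 - D/P = 0.5901
I_max = 1518.0603 * 0.5901 = 895.7890

895.7890 units


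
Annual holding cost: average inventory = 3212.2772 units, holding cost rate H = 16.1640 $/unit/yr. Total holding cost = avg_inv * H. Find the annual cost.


Cost = 3212.2772 * 16.1640 = 51923.2487

51923.2487 $/yr


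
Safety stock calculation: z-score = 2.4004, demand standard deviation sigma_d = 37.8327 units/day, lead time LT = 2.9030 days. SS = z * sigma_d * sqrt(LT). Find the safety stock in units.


sqrt(LT) = sqrt(2.9030) = 1.7038
SS = 2.4004 * 37.8327 * 1.7038 = 154.7300

154.7300 units


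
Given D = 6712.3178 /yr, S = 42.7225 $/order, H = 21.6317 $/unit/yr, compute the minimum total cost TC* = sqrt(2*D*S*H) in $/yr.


2*D*S*H = 12406515.3071
TC* = sqrt(12406515.3071) = 3522.2884

3522.2884 $/yr


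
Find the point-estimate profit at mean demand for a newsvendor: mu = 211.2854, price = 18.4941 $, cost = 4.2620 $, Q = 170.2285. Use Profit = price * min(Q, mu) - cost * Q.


Sales at mu = min(170.2285, 211.2854) = 170.2285
Revenue = 18.4941 * 170.2285 = 3148.2229
Total cost = 4.2620 * 170.2285 = 725.5139
Profit = 3148.2229 - 725.5139 = 2422.7090

2422.7090 $


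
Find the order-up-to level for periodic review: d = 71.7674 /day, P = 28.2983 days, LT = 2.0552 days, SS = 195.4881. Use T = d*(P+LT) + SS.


P + LT = 30.3535
d*(P+LT) = 71.7674 * 30.3535 = 2178.3918
T = 2178.3918 + 195.4881 = 2373.8799

2373.8799 units


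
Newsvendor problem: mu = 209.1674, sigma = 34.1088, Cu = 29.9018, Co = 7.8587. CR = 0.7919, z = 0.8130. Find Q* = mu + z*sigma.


CR = Cu/(Cu+Co) = 29.9018/(29.9018+7.8587) = 0.7919
z = 0.8130
Q* = 209.1674 + 0.8130 * 34.1088 = 236.8979

236.8979 units


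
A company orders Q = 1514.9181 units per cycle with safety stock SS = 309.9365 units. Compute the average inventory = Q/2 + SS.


Q/2 = 757.4591
Avg = 757.4591 + 309.9365 = 1067.3956

1067.3956 units


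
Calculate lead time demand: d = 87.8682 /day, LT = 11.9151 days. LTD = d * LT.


LTD = 87.8682 * 11.9151 = 1046.9584

1046.9584 units


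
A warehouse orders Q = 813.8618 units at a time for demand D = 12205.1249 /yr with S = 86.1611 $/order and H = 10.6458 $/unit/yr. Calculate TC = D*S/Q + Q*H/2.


Ordering cost = D*S/Q = 1292.1199
Holding cost = Q*H/2 = 4332.1050
TC = 1292.1199 + 4332.1050 = 5624.2248

5624.2248 $/yr


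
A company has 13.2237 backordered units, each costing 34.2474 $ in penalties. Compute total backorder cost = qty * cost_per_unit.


Total = 13.2237 * 34.2474 = 452.8773

452.8773 $


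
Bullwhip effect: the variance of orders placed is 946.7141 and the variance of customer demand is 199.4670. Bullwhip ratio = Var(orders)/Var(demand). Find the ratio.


BW = 946.7141 / 199.4670 = 4.7462

4.7462


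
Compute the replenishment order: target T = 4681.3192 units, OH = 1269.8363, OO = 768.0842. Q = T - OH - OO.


Inventory position = OH + OO = 1269.8363 + 768.0842 = 2037.9205
Q = 4681.3192 - 2037.9205 = 2643.3987

2643.3987 units


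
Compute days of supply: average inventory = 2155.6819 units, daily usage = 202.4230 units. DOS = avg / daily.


DOS = 2155.6819 / 202.4230 = 10.6494

10.6494 days


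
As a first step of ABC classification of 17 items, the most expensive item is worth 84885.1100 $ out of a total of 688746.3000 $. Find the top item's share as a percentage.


Top item = 84885.1100
Total = 688746.3000
Percentage = 84885.1100 / 688746.3000 * 100 = 12.3246

12.3246%


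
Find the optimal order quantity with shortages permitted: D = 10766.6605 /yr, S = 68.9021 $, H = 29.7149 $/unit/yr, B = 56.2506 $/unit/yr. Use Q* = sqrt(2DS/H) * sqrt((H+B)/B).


sqrt(2DS/H) = 223.4522
sqrt((H+B)/B) = 1.2362
Q* = 223.4522 * 1.2362 = 276.2378

276.2378 units


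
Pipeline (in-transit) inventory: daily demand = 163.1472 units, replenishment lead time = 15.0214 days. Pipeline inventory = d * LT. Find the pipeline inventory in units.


Pipeline = 163.1472 * 15.0214 = 2450.6994

2450.6994 units


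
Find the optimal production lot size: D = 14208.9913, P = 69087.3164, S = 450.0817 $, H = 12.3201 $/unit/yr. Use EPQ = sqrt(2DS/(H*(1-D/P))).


1 - D/P = 1 - 0.2057 = 0.7943
H*(1-D/P) = 9.7863
2DS = 12790413.9192
EPQ = sqrt(1306976.6888) = 1143.2308

1143.2308 units


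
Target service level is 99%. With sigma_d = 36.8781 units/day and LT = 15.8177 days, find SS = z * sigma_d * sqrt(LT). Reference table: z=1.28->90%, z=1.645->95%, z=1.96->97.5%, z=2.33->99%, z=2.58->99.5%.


From the table, SL = 99% corresponds to z = 2.33
sqrt(LT) = sqrt(15.8177) = 3.9771
SS = 2.33 * 36.8781 * 3.9771 = 341.7402

341.7402 units


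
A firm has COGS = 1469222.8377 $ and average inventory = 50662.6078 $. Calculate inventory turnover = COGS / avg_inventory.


Turnover = 1469222.8377 / 50662.6078 = 29.0001

29.0001


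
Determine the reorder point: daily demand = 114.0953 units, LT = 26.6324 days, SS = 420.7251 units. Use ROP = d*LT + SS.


d*LT = 114.0953 * 26.6324 = 3038.6317
ROP = 3038.6317 + 420.7251 = 3459.3568

3459.3568 units


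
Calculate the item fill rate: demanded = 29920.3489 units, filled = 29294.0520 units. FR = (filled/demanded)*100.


FR = 29294.0520 / 29920.3489 * 100 = 97.9068

97.9068%


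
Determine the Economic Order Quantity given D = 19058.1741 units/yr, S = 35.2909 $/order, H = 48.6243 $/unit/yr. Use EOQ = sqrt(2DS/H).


2*D*S = 2 * 19058.1741 * 35.2909 = 1345160.2327
2*D*S/H = 27664.3619
EOQ = sqrt(27664.3619) = 166.3261

166.3261 units
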